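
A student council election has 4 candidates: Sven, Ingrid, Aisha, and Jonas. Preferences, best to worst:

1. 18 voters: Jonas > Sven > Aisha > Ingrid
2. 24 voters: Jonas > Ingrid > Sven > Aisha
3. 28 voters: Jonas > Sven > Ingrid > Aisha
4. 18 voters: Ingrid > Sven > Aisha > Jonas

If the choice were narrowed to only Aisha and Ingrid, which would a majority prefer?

Voters preferring Aisha to Ingrid: 18; preferring Ingrid to Aisha: 70.
Ingrid wins the head-to-head.

Ingrid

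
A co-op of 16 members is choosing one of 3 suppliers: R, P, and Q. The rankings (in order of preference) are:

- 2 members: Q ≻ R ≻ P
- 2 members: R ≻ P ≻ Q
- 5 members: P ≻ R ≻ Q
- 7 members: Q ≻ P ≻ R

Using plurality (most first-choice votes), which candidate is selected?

Q

First-place votes: R 2, P 5, Q 9.
Q has the most first-place votes.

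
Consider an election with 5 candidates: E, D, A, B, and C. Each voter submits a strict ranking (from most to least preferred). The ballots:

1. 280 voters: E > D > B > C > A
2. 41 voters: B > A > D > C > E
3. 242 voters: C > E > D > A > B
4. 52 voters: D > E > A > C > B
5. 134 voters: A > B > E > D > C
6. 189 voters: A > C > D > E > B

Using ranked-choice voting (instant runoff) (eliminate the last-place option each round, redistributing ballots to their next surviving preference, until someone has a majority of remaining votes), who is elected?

E

Round 1: E 280, D 52, A 323, B 41, C 242. Eliminate B.
Round 2: E 280, D 52, A 364, C 242. Eliminate D.
Round 3: E 332, A 364, C 242. Eliminate C.
Round 4: E 574, A 364. E has a majority.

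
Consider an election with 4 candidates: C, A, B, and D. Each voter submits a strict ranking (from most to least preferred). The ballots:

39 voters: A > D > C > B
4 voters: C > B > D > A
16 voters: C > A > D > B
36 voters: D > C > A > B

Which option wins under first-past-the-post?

First-place votes: C 20, A 39, B 0, D 36.
A has the most first-place votes.

A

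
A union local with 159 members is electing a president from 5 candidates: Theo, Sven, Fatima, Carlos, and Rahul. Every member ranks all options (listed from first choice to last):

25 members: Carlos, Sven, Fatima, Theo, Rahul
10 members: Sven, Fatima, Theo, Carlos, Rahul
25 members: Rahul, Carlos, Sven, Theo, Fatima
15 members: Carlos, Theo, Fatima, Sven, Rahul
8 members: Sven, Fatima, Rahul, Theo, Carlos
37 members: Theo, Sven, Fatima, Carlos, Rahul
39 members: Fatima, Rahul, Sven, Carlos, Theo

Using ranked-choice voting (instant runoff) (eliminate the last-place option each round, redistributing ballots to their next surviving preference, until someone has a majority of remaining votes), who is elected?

Fatima

Round 1: Theo 37, Sven 18, Fatima 39, Carlos 40, Rahul 25. Eliminate Sven.
Round 2: Theo 37, Fatima 57, Carlos 40, Rahul 25. Eliminate Rahul.
Round 3: Theo 37, Fatima 57, Carlos 65. Eliminate Theo.
Round 4: Fatima 94, Carlos 65. Fatima has a majority.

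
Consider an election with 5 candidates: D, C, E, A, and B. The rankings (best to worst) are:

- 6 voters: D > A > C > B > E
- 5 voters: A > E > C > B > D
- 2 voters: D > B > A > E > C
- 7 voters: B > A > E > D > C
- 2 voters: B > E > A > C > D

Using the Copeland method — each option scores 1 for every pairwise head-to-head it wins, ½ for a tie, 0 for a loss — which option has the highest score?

A

D: beats C; loses to E, A, and B → score 1.
C: ties B; loses to D, E, and A → score 0.5.
E: beats D and C; loses to A and B → score 2.
A: beats D, C, and E; ties B → score 3.5.
B: beats D and E; ties C and A → score 3.
A has the best pairwise record.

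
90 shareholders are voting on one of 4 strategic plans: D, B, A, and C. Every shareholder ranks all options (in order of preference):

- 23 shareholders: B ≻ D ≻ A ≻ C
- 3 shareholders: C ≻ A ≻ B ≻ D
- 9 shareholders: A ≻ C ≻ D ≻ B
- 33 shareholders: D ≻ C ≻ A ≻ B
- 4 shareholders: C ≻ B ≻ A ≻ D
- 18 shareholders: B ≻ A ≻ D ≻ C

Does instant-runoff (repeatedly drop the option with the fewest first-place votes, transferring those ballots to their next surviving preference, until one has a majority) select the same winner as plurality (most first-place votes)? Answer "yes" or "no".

Instant-runoff — R1 D 33, B 41, A 9, C 7 (C out); R2 D 33, B 45, A 12 (A out); R3 D 42, B 48 (B winner). Winner: B.
Plurality — first-place votes: D 33, B 41, A 9, C 7. Winner: B.
The two methods agree.

yes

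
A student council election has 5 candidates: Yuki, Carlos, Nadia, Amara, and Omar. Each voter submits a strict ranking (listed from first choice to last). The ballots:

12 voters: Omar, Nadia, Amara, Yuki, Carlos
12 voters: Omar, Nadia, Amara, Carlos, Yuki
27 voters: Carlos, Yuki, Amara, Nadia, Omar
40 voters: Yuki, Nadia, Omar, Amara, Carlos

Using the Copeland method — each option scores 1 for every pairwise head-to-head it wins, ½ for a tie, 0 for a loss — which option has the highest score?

Yuki

Yuki: beats Carlos, Nadia, Amara, and Omar → score 4.
Carlos: loses to Yuki, Nadia, Amara, and Omar → score 0.
Nadia: beats Carlos, Amara, and Omar; loses to Yuki → score 3.
Amara: beats Carlos; loses to Yuki, Nadia, and Omar → score 1.
Omar: beats Carlos and Amara; loses to Yuki and Nadia → score 2.
Yuki has the best pairwise record.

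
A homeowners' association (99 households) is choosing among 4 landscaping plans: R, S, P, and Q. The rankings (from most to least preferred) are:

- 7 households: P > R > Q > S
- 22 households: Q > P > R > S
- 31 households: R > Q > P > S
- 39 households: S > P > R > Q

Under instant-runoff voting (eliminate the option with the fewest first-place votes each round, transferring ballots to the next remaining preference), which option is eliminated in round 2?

Round 1: R 31, S 39, P 7, Q 22. Eliminate P.
Round 2: R 38, S 39, Q 22. Eliminate Q.

Q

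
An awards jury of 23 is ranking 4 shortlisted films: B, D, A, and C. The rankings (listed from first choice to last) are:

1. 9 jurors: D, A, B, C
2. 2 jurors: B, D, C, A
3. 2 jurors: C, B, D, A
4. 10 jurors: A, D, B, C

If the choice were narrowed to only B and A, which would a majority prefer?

Voters preferring B to A: 4; preferring A to B: 19.
A wins the head-to-head.

A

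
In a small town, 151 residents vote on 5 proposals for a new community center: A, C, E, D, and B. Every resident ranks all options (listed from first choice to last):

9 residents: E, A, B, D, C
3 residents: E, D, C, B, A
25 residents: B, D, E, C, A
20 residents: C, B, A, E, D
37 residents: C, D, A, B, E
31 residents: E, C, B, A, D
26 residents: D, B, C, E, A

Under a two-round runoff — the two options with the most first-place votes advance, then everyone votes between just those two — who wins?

C

Round 1 first-place votes: A 0, C 57, E 43, D 26, B 25.
C and E advance.
Runoff: C is preferred to E by 83 voters; E by 68.
C wins the runoff.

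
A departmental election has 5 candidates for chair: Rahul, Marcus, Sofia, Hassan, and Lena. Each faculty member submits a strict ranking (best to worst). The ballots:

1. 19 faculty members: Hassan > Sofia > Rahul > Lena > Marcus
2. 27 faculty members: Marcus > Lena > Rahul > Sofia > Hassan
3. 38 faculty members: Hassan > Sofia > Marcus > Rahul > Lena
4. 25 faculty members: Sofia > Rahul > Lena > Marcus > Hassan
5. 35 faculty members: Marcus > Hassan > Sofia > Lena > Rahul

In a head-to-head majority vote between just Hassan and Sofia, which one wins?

Hassan

Voters preferring Hassan to Sofia: 92; preferring Sofia to Hassan: 52.
Hassan wins the head-to-head.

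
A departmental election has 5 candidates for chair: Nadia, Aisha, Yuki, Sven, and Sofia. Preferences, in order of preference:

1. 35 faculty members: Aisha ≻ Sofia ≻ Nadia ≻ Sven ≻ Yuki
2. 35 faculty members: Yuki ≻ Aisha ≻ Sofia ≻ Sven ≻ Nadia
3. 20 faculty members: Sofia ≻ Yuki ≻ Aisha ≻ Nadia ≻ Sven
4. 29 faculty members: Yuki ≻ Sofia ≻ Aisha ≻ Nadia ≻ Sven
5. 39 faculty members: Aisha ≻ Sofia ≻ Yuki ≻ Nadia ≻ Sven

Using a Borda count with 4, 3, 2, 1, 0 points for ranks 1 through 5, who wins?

Nadia: 35·2 + 35·0 + 20·1 + 29·1 + 39·1 = 158
Aisha: 35·4 + 35·3 + 20·2 + 29·2 + 39·4 = 499
Yuki: 35·0 + 35·4 + 20·3 + 29·4 + 39·2 = 394
Sven: 35·1 + 35·1 + 20·0 + 29·0 + 39·0 = 70
Sofia: 35·3 + 35·2 + 20·4 + 29·3 + 39·3 = 459
Aisha has the highest Borda score (499).

Aisha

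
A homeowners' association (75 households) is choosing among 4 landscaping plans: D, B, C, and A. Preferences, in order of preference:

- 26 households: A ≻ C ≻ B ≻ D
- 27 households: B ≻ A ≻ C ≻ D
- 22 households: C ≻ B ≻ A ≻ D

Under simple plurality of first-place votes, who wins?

First-place votes: D 0, B 27, C 22, A 26.
B has the most first-place votes.

B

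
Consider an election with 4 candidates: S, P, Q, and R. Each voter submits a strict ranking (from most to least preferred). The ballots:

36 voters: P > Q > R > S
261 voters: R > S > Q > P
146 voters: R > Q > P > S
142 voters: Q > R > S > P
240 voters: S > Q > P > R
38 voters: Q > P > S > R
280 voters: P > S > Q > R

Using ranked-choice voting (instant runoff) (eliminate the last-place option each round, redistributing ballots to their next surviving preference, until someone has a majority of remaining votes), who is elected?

Round 1: S 240, P 316, Q 180, R 407. Eliminate Q.
Round 2: S 240, P 354, R 549. Eliminate S.
Round 3: P 594, R 549. P has a majority.

P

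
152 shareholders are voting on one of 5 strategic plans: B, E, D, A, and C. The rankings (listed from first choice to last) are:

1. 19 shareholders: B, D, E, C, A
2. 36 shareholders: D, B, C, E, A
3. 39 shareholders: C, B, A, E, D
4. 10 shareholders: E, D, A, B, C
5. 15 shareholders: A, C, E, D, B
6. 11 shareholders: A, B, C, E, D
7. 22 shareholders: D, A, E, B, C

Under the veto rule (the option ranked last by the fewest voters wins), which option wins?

E

Last-place votes: B 15, E 0, D 50, A 55, C 32.
E is ranked last by the fewest voters, so E wins.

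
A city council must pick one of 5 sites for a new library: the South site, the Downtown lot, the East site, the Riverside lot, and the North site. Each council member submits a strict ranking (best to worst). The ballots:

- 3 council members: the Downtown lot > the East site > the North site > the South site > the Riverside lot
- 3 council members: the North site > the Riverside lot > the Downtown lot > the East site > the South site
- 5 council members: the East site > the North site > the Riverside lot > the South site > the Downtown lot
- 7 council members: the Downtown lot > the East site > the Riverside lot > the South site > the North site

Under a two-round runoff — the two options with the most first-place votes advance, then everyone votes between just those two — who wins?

Round 1 first-place votes: the South site 0, the Downtown lot 10, the East site 5, the Riverside lot 0, the North site 3.
the Downtown lot and the East site advance.
Runoff: the Downtown lot is preferred to the East site by 13 voters; the East site by 5.
the Downtown lot wins the runoff.

the Downtown lot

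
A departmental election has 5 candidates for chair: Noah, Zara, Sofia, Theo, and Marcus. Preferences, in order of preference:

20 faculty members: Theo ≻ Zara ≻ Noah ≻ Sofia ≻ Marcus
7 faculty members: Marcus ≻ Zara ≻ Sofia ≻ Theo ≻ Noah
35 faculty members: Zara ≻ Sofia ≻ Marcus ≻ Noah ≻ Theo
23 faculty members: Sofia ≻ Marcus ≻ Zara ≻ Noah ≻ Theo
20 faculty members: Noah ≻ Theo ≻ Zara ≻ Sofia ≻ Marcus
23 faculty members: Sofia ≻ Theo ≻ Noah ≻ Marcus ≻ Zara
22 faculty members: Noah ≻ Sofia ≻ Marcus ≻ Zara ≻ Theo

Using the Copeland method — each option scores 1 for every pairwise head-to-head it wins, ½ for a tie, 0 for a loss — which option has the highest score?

Noah: beats Theo and Marcus; loses to Zara and Sofia → score 2.
Zara: beats Noah, Sofia, and Theo; ties Marcus → score 3.5.
Sofia: beats Noah, Theo, and Marcus; loses to Zara → score 3.
Theo: loses to Noah, Zara, Sofia, and Marcus → score 0.
Marcus: beats Theo; ties Zara; loses to Noah and Sofia → score 1.5.
Zara has the best pairwise record.

Zara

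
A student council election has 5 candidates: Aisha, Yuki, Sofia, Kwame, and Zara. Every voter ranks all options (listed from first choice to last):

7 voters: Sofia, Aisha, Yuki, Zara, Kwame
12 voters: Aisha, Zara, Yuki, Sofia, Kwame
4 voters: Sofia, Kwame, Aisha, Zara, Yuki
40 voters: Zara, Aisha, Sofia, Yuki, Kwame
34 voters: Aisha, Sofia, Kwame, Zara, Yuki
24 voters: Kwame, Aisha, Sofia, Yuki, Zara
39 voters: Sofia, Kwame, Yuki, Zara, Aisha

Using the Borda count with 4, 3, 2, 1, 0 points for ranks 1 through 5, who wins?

Aisha: 7·3 + 12·4 + 4·2 + 40·3 + 34·4 + 24·3 + 39·0 = 405
Yuki: 7·2 + 12·2 + 4·0 + 40·1 + 34·0 + 24·1 + 39·2 = 180
Sofia: 7·4 + 12·1 + 4·4 + 40·2 + 34·3 + 24·2 + 39·4 = 442
Kwame: 7·0 + 12·0 + 4·3 + 40·0 + 34·2 + 24·4 + 39·3 = 293
Zara: 7·1 + 12·3 + 4·1 + 40·4 + 34·1 + 24·0 + 39·1 = 280
Sofia has the highest Borda score (442).

Sofia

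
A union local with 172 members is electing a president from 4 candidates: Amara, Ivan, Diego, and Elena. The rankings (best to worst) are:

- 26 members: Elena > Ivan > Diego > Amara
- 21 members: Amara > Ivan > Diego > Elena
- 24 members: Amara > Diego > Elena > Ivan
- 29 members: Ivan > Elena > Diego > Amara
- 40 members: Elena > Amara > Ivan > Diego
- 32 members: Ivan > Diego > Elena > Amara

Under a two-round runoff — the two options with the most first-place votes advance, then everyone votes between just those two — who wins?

Round 1 first-place votes: Amara 45, Ivan 61, Diego 0, Elena 66.
Elena and Ivan advance.
Runoff: Elena is preferred to Ivan by 90 voters; Ivan by 82.
Elena wins the runoff.

Elena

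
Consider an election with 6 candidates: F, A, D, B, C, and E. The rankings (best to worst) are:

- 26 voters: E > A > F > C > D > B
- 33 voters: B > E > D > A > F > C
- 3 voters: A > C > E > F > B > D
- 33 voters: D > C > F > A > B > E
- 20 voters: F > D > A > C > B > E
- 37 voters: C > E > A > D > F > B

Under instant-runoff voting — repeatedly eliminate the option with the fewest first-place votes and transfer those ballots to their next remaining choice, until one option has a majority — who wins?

Round 1: F 20, A 3, D 33, B 33, C 37, E 26. Eliminate A.
Round 2: F 20, D 33, B 33, C 40, E 26. Eliminate F.
Round 3: D 53, B 33, C 40, E 26. Eliminate E.
Round 4: D 53, B 33, C 66. Eliminate B.
Round 5: D 86, C 66. D has a majority.

D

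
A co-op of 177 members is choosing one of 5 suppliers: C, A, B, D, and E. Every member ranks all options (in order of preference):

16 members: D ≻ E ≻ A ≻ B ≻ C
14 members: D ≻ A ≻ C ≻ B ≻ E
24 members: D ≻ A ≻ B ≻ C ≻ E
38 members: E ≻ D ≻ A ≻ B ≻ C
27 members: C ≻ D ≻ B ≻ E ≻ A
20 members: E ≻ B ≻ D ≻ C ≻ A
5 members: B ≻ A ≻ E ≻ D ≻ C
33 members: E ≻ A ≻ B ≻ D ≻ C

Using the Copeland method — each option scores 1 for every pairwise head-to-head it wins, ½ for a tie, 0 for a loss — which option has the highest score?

C: loses to A, B, D, and E → score 0.
A: beats C and B; loses to D and E → score 2.
B: beats C; loses to A, D, and E → score 1.
D: beats C, A, and B; loses to E → score 3.
E: beats C, A, B, and D → score 4.
E has the best pairwise record.

E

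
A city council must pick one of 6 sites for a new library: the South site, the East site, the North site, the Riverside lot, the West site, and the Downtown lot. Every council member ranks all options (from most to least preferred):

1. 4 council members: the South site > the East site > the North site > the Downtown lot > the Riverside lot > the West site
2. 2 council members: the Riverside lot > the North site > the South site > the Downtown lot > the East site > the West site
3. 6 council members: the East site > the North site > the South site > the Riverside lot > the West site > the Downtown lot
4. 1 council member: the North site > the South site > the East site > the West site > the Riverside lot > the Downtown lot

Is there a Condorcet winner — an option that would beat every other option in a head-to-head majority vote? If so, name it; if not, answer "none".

Checking pairwise contests:
the North site beats the South site 9–4.
the South site beats the East site 7–6.
the East site beats the North site 10–3.
the South site beats the Riverside lot 11–2.
the South site beats the West site 13–0.
the South site beats the Downtown lot 13–0.
Every option loses at least one head-to-head, so there is no Condorcet winner.

none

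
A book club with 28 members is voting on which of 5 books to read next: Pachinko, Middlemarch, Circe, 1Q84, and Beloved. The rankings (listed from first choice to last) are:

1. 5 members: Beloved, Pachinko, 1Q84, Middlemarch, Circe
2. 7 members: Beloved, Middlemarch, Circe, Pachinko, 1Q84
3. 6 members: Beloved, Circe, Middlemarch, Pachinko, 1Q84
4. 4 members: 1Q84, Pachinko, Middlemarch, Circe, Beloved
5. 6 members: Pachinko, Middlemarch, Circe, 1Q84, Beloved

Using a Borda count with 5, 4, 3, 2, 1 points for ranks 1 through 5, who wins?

Beloved

Pachinko: 5·4 + 7·2 + 6·2 + 4·4 + 6·5 = 92
Middlemarch: 5·2 + 7·4 + 6·3 + 4·3 + 6·4 = 92
Circe: 5·1 + 7·3 + 6·4 + 4·2 + 6·3 = 76
1Q84: 5·3 + 7·1 + 6·1 + 4·5 + 6·2 = 60
Beloved: 5·5 + 7·5 + 6·5 + 4·1 + 6·1 = 100
Beloved has the highest Borda score (100).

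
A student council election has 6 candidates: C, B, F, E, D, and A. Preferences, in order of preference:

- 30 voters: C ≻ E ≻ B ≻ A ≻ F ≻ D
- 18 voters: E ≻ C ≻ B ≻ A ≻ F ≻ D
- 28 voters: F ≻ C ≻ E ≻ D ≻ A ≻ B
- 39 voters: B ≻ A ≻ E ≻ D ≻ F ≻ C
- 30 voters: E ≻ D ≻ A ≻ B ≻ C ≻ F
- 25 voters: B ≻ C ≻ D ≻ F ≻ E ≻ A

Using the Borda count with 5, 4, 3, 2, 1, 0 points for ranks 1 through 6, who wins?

C: 30·5 + 18·4 + 28·4 + 39·0 + 30·1 + 25·4 = 464
B: 30·3 + 18·3 + 28·0 + 39·5 + 30·2 + 25·5 = 524
F: 30·1 + 18·1 + 28·5 + 39·1 + 30·0 + 25·2 = 277
E: 30·4 + 18·5 + 28·3 + 39·3 + 30·5 + 25·1 = 586
D: 30·0 + 18·0 + 28·2 + 39·2 + 30·4 + 25·3 = 329
A: 30·2 + 18·2 + 28·1 + 39·4 + 30·3 + 25·0 = 370
E has the highest Borda score (586).

E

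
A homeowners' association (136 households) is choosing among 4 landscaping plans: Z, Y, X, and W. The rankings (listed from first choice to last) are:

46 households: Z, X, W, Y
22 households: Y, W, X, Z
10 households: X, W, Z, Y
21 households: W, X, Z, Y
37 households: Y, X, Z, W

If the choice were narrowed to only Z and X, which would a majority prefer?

X

Voters preferring Z to X: 46; preferring X to Z: 90.
X wins the head-to-head.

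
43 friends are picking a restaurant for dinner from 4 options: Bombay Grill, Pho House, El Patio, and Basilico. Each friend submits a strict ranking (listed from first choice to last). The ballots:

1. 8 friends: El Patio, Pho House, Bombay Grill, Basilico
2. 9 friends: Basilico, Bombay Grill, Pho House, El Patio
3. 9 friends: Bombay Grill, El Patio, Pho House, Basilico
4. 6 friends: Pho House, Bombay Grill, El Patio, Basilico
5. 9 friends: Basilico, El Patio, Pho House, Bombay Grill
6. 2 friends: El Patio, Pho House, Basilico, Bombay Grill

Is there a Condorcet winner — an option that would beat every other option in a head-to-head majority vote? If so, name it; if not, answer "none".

Checking pairwise contests:
Pho House beats Bombay Grill 25–18.
El Patio beats Pho House 28–15.
Bombay Grill beats El Patio 24–19.
Bombay Grill beats Basilico 23–20.
Every option loses at least one head-to-head, so there is no Condorcet winner.

none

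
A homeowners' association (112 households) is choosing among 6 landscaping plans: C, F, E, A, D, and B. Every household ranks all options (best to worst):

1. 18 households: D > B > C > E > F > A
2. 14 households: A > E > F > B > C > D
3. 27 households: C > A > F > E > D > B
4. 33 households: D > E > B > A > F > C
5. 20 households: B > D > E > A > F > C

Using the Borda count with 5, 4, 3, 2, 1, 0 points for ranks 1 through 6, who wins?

D

C: 18·3 + 14·1 + 27·5 + 33·0 + 20·0 = 203
F: 18·1 + 14·3 + 27·3 + 33·1 + 20·1 = 194
E: 18·2 + 14·4 + 27·2 + 33·4 + 20·3 = 338
A: 18·0 + 14·5 + 27·4 + 33·2 + 20·2 = 284
D: 18·5 + 14·0 + 27·1 + 33·5 + 20·4 = 362
B: 18·4 + 14·2 + 27·0 + 33·3 + 20·5 = 299
D has the highest Borda score (362).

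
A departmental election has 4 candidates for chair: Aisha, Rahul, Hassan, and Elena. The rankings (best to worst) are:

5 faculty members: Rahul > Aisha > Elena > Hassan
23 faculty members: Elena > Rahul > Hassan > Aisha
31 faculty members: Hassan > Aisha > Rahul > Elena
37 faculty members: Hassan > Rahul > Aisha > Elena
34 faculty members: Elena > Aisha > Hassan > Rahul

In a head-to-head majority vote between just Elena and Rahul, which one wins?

Rahul

Voters preferring Elena to Rahul: 57; preferring Rahul to Elena: 73.
Rahul wins the head-to-head.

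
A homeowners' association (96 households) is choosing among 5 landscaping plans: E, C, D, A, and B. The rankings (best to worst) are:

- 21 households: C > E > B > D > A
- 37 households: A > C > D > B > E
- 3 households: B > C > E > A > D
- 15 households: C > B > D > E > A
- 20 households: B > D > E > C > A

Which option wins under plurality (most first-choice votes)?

First-place votes: E 0, C 36, D 0, A 37, B 23.
A has the most first-place votes.

A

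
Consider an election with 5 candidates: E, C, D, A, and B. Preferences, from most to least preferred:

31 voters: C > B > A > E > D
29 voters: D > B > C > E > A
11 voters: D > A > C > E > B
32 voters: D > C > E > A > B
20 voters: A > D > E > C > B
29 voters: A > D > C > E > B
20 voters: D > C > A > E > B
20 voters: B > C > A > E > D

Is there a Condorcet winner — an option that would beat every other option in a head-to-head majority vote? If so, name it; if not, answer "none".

Checking pairwise contests:
C beats E 172–20.
D beats C 141–51.
A beats D 100–92.
C beats A 132–60.
E beats B 112–80.
Every option loses at least one head-to-head, so there is no Condorcet winner.

none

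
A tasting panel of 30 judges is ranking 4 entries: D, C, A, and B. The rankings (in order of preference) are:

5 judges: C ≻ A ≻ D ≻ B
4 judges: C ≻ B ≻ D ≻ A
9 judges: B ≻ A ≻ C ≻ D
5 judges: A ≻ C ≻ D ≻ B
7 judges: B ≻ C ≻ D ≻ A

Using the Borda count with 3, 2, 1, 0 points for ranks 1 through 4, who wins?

C

D: 5·1 + 4·1 + 9·0 + 5·1 + 7·1 = 21
C: 5·3 + 4·3 + 9·1 + 5·2 + 7·2 = 60
A: 5·2 + 4·0 + 9·2 + 5·3 + 7·0 = 43
B: 5·0 + 4·2 + 9·3 + 5·0 + 7·3 = 56
C has the highest Borda score (60).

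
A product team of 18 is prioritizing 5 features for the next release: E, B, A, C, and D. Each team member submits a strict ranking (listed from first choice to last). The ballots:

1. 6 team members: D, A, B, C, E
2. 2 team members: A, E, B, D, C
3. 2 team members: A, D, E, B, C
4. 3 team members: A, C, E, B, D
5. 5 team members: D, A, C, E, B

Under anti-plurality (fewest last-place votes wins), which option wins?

A

Last-place votes: E 6, B 5, A 0, C 4, D 3.
A is ranked last by the fewest voters, so A wins.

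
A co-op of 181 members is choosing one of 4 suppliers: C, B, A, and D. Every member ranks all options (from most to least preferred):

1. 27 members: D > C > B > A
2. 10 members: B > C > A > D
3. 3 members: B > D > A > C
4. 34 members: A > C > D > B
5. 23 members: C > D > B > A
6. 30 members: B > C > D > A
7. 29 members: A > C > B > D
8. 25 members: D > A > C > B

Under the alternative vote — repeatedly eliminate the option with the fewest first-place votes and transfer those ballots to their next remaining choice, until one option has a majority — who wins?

D

Round 1: C 23, B 43, A 63, D 52. Eliminate C.
Round 2: B 43, A 63, D 75. Eliminate B.
Round 3: A 73, D 108. D has a majority.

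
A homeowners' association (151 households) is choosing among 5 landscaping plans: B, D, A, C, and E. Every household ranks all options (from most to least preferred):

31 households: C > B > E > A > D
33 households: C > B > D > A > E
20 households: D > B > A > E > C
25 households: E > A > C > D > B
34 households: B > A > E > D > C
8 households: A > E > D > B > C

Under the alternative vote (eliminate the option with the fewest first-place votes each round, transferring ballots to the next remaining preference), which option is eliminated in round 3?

Round 1: B 34, D 20, A 8, C 64, E 25. Eliminate A.
Round 2: B 34, D 20, C 64, E 33. Eliminate D.
Round 3: B 54, C 64, E 33. Eliminate E.

E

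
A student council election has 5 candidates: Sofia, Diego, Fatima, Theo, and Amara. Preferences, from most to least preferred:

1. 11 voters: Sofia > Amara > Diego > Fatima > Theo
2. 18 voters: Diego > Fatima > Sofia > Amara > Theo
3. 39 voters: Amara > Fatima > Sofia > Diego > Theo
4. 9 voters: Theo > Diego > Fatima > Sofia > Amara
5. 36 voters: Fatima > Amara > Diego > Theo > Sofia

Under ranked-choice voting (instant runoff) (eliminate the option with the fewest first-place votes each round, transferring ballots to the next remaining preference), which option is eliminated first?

Round 1: Sofia 11, Diego 18, Fatima 36, Theo 9, Amara 39. Eliminate Theo.

Theo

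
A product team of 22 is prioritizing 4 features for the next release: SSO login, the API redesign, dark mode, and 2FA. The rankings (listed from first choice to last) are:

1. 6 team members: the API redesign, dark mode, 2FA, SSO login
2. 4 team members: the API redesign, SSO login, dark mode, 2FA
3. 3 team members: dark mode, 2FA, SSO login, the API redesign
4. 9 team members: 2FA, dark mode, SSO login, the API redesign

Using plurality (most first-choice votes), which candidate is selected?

the API redesign

First-place votes: SSO login 0, the API redesign 10, dark mode 3, 2FA 9.
the API redesign has the most first-place votes.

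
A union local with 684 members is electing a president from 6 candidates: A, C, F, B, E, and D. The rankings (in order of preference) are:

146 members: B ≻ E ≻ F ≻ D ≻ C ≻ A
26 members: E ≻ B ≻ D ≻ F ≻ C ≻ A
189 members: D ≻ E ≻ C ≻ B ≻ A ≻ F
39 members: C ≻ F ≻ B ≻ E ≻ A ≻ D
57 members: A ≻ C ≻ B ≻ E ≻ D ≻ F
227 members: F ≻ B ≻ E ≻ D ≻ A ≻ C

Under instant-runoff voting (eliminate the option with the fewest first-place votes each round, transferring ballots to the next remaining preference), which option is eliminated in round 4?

D

Round 1: A 57, C 39, F 227, B 146, E 26, D 189. Eliminate E.
Round 2: A 57, C 39, F 227, B 172, D 189. Eliminate C.
Round 3: A 57, F 266, B 172, D 189. Eliminate A.
Round 4: F 266, B 229, D 189. Eliminate D.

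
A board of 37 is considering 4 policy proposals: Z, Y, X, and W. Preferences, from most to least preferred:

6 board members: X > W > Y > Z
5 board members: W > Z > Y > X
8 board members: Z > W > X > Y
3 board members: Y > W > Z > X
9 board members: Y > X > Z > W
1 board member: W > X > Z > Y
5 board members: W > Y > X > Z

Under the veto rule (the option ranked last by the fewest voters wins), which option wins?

Last-place votes: Z 11, Y 9, X 8, W 9.
X is ranked last by the fewest voters, so X wins.

X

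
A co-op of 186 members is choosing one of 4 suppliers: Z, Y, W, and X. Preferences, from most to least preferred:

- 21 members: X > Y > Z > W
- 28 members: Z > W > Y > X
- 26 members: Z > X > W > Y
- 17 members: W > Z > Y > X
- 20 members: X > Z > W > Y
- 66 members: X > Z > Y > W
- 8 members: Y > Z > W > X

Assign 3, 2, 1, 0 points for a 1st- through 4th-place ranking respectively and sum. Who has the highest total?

Z: 21·1 + 28·3 + 26·3 + 17·2 + 20·2 + 66·2 + 8·2 = 405
Y: 21·2 + 28·1 + 26·0 + 17·1 + 20·0 + 66·1 + 8·3 = 177
W: 21·0 + 28·2 + 26·1 + 17·3 + 20·1 + 66·0 + 8·1 = 161
X: 21·3 + 28·0 + 26·2 + 17·0 + 20·3 + 66·3 + 8·0 = 373
Z has the highest Borda score (405).

Z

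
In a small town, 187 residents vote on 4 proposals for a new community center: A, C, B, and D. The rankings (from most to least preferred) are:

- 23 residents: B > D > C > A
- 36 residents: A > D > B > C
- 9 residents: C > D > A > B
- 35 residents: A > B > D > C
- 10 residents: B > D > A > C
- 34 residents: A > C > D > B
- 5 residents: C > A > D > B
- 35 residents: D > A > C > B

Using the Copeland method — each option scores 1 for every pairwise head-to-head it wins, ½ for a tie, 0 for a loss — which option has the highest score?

A

A: beats C, B, and D → score 3.
C: loses to A, B, and D → score 0.
B: beats C; loses to A and D → score 1.
D: beats C and B; loses to A → score 2.
A has the best pairwise record.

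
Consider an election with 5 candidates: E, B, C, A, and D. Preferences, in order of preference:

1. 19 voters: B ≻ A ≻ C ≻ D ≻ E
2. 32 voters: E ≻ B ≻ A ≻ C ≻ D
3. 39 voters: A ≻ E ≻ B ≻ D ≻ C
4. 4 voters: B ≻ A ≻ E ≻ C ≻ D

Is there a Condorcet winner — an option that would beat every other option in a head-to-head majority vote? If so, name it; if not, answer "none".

none

Checking pairwise contests:
A beats E 62–32.
E beats B 71–23.
E beats C 75–19.
B beats A 55–39.
E beats D 75–19.
Every option loses at least one head-to-head, so there is no Condorcet winner.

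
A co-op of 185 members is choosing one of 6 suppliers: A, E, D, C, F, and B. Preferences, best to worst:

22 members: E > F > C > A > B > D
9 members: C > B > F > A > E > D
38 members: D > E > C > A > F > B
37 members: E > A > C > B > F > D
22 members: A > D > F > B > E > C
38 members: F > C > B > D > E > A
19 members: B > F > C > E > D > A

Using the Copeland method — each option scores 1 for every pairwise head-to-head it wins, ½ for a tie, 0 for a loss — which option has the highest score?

E

A: beats F and B; loses to E, D, and C → score 2.
E: beats A, C, F, and B; loses to D → score 4.
D: beats A and E; loses to C, F, and B → score 2.
C: beats A, D, and B; loses to E and F → score 3.
F: beats D, C, and B; loses to A and E → score 3.
B: beats D; loses to A, E, C, and F → score 1.
E has the best pairwise record.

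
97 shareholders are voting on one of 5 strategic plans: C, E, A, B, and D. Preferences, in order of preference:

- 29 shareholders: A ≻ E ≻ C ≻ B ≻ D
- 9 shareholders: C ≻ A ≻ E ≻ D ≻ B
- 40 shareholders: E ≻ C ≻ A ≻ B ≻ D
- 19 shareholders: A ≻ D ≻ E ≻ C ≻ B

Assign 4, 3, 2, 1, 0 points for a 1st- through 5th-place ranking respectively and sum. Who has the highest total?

C: 29·2 + 9·4 + 40·3 + 19·1 = 233
E: 29·3 + 9·2 + 40·4 + 19·2 = 303
A: 29·4 + 9·3 + 40·2 + 19·4 = 299
B: 29·1 + 9·0 + 40·1 + 19·0 = 69
D: 29·0 + 9·1 + 40·0 + 19·3 = 66
E has the highest Borda score (303).

E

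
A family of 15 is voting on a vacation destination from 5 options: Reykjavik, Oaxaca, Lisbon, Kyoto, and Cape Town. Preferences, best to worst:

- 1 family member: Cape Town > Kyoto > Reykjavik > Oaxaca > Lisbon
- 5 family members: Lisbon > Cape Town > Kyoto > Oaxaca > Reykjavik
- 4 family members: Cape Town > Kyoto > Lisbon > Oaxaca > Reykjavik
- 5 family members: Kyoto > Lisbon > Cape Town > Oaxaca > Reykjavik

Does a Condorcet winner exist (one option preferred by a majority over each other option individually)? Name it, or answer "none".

none

Checking pairwise contests:
Oaxaca beats Reykjavik 14–1.
Lisbon beats Oaxaca 14–1.
Kyoto beats Lisbon 10–5.
Cape Town beats Kyoto 10–5.
Lisbon beats Cape Town 10–5.
Every option loses at least one head-to-head, so there is no Condorcet winner.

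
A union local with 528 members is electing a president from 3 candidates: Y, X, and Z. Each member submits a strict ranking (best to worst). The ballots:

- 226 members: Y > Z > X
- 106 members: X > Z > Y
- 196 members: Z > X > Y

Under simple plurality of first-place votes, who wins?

First-place votes: Y 226, X 106, Z 196.
Y has the most first-place votes.

Y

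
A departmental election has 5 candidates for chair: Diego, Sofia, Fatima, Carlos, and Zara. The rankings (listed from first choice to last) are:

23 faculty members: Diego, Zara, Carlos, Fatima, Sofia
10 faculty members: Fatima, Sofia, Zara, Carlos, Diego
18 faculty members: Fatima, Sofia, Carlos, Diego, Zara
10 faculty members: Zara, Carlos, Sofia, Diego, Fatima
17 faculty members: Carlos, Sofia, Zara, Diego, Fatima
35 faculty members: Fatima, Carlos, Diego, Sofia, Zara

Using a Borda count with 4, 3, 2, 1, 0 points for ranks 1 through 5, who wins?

Diego: 23·4 + 10·0 + 18·1 + 10·1 + 17·1 + 35·2 = 207
Sofia: 23·0 + 10·3 + 18·3 + 10·2 + 17·3 + 35·1 = 190
Fatima: 23·1 + 10·4 + 18·4 + 10·0 + 17·0 + 35·4 = 275
Carlos: 23·2 + 10·1 + 18·2 + 10·3 + 17·4 + 35·3 = 295
Zara: 23·3 + 10·2 + 18·0 + 10·4 + 17·2 + 35·0 = 163
Carlos has the highest Borda score (295).

Carlos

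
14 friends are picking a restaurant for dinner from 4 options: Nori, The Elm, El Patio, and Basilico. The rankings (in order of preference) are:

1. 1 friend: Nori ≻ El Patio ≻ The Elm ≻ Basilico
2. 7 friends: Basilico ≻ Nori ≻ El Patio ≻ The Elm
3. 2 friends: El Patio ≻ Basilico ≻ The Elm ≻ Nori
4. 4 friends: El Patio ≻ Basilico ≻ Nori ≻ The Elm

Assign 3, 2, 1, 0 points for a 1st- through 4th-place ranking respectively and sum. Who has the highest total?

Basilico

Nori: 1·3 + 7·2 + 2·0 + 4·1 = 21
The Elm: 1·1 + 7·0 + 2·1 + 4·0 = 3
El Patio: 1·2 + 7·1 + 2·3 + 4·3 = 27
Basilico: 1·0 + 7·3 + 2·2 + 4·2 = 33
Basilico has the highest Borda score (33).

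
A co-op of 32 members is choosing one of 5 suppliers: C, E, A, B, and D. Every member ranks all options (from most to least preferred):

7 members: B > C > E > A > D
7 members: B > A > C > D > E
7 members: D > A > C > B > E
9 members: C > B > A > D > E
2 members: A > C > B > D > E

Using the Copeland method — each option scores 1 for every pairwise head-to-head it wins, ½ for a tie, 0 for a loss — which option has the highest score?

C

C: beats E, B, and D; ties A → score 3.5.
E: loses to C, A, B, and D → score 0.
A: beats E and D; ties C; loses to B → score 2.5.
B: beats E, A, and D; loses to C → score 3.
D: beats E; loses to C, A, and B → score 1.
C has the best pairwise record.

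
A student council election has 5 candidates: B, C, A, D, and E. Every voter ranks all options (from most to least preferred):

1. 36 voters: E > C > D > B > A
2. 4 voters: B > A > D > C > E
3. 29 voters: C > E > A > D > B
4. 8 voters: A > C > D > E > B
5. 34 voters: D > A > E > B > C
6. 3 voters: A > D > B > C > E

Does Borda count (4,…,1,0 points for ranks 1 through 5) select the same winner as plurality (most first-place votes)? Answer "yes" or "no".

Borda — scores: B 92, C 255, A 216, D 270, E 307. Winner: E.
Plurality — first-place votes: B 4, C 29, A 11, D 34, E 36. Winner: E.
The two methods agree.

yes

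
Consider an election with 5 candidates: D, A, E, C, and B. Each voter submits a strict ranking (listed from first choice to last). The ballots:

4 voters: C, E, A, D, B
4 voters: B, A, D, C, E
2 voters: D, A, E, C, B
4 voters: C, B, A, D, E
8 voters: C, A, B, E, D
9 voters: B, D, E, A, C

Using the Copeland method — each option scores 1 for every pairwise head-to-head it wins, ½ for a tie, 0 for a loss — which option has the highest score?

C

D: beats E; loses to A, C, and B → score 1.
A: beats D and E; loses to C and B → score 2.
E: loses to D, A, C, and B → score 0.
C: beats D, A, E, and B → score 4.
B: beats D, A, and E; loses to C → score 3.
C has the best pairwise record.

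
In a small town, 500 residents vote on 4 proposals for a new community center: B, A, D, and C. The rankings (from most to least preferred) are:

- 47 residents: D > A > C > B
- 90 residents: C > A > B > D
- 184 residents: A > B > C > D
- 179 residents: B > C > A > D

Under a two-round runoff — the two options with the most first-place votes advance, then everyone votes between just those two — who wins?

Round 1 first-place votes: B 179, A 184, D 47, C 90.
A and B advance.
Runoff: A is preferred to B by 321 voters; B by 179.
A wins the runoff.

A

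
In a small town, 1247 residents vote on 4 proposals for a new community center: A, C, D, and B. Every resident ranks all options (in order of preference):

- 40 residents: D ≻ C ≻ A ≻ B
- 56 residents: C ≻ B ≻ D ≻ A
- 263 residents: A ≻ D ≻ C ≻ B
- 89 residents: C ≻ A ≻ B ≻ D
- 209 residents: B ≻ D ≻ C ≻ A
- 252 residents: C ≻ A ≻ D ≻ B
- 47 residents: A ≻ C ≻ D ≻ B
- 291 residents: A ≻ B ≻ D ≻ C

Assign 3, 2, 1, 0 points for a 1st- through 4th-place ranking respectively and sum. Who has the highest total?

A

A: 40·1 + 56·0 + 263·3 + 89·2 + 209·0 + 252·2 + 47·3 + 291·3 = 2525
C: 40·2 + 56·3 + 263·1 + 89·3 + 209·1 + 252·3 + 47·2 + 291·0 = 1837
D: 40·3 + 56·1 + 263·2 + 89·0 + 209·2 + 252·1 + 47·1 + 291·1 = 1710
B: 40·0 + 56·2 + 263·0 + 89·1 + 209·3 + 252·0 + 47·0 + 291·2 = 1410
A has the highest Borda score (2525).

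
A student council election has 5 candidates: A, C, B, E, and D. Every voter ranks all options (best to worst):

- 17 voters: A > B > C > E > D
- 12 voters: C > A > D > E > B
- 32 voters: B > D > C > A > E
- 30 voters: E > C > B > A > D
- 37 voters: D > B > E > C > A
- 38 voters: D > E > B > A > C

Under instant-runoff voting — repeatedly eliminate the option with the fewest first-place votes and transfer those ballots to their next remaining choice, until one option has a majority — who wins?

Round 1: A 17, C 12, B 32, E 30, D 75. Eliminate C.
Round 2: A 29, B 32, E 30, D 75. Eliminate A.
Round 3: B 49, E 30, D 87. D has a majority.

D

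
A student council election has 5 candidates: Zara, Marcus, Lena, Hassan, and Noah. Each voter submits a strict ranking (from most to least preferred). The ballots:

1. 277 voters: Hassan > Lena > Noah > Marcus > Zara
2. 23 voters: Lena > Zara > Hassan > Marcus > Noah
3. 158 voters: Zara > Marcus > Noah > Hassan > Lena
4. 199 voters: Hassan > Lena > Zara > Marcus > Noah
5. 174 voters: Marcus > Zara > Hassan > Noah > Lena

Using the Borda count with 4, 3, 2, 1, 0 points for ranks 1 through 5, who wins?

Hassan

Zara: 277·0 + 23·3 + 158·4 + 199·2 + 174·3 = 1621
Marcus: 277·1 + 23·1 + 158·3 + 199·1 + 174·4 = 1669
Lena: 277·3 + 23·4 + 158·0 + 199·3 + 174·0 = 1520
Hassan: 277·4 + 23·2 + 158·1 + 199·4 + 174·2 = 2456
Noah: 277·2 + 23·0 + 158·2 + 199·0 + 174·1 = 1044
Hassan has the highest Borda score (2456).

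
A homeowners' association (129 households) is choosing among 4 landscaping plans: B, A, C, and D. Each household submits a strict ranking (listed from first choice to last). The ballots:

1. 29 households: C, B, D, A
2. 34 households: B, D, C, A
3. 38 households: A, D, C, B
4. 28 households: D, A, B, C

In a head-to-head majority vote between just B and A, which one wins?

A

Voters preferring B to A: 63; preferring A to B: 66.
A wins the head-to-head.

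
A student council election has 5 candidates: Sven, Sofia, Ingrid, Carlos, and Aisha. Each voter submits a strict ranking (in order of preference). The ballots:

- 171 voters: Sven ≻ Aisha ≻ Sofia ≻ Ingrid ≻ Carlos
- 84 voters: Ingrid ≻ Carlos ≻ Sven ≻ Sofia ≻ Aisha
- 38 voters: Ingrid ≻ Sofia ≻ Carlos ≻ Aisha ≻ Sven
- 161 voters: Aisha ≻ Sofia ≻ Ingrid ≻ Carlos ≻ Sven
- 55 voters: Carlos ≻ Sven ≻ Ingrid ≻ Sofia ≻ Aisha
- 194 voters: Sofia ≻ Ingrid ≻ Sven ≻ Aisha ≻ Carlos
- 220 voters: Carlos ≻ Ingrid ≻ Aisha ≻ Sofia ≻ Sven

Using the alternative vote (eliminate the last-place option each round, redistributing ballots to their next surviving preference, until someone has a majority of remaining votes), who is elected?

Sofia

Round 1: Sven 171, Sofia 194, Ingrid 122, Carlos 275, Aisha 161. Eliminate Ingrid.
Round 2: Sven 171, Sofia 232, Carlos 359, Aisha 161. Eliminate Aisha.
Round 3: Sven 171, Sofia 393, Carlos 359. Eliminate Sven.
Round 4: Sofia 564, Carlos 359. Sofia has a majority.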